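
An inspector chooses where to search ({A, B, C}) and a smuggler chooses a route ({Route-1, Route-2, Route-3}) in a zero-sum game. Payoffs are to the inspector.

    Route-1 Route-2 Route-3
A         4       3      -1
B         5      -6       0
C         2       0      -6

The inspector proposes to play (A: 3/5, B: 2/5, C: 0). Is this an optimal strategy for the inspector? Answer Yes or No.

Yes

Against Route-1 this mix gives (3/5)·4 + (2/5)·5 = 22/5.
Against Route-2 this mix gives (3/5)·3 + (2/5)·(-6) = -3/5.
Against Route-3 this mix gives (3/5)·(-1) + (2/5)·0 = -3/5.
All of the smuggler's active replies (Route-2, Route-3) yield -3/5, and no column does worse for the inspector. The mix makes the smuggler indifferent and guarantees -3/5, so it is optimal.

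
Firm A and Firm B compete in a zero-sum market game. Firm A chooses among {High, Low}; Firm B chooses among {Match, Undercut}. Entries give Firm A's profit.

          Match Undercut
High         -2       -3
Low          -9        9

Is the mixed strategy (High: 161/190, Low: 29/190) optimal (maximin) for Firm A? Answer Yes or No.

No

Against Match this mix gives (161/190)·(-2) + (29/190)·(-9) = -583/190.
Against Undercut this mix gives (161/190)·(-3) + (29/190)·9 = -111/95.
Firm B will play Match, holding Firm A to -583/190. Shifting weight toward the row that does better against Match would raise this floor (the equalizing mix achieves -45/19 against both Match and Undercut), so the proposed strategy is not optimal.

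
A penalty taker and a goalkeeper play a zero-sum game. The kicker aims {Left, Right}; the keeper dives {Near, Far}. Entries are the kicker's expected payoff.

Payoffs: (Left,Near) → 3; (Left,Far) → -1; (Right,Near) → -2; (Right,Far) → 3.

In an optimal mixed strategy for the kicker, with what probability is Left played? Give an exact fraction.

Row minima: Left → -1, Right → -2; maximin = -1.
Column maxima: Near → 3, Far → 3; minimax = 3.
-1 ≠ 3, so there is no saddle point; optimal play is mixed.
Let the kicker play Left with probability p. Expected payoff against Near: 3p + (-2)(1−p) = 5p − 2; against Far: (-1)p + 3(1−p) = −4p + 3.
Setting these equal: 5p − 2 = −4p + 3 ⇒ 9p = 5 ⇒ p = 5/9, and the value is (5)·(5/9) − 2 = 7/9.
For the keeper: with q = P(Near), equating Left's and Right's payoffs gives 4q − 1 = −5q + 3 ⇒ q = 4/9.

5/9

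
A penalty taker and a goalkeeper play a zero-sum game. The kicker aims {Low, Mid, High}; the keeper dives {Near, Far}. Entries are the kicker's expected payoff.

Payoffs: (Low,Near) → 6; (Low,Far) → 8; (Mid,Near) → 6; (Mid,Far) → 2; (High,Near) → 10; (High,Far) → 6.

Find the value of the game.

22/3

Row minima: Low → 6, Mid → 2, High → 6; maximin = 6.
Column maxima: Near → 10, Far → 8; minimax = 8.
6 ≠ 8, so there is no saddle point; optimal play is mixed.
Mid is strictly dominated by High, so the kicker never plays it.
On the remaining 2×2 (Low, High vs Near, Far):
Let the kicker play Low with probability p. Expected payoff against Near: 6p + 10(1−p) = −4p + 10; against Far: 8p + 6(1−p) = 2p + 6.
Setting these equal: −4p + 10 = 2p + 6 ⇒ −6p = -4 ⇒ p = 2/3, and the value is (-4)·(2/3) + 10 = 22/3.
For the keeper: with q = P(Near), equating Low's and High's payoffs gives −2q + 8 = 4q + 6 ⇒ q = 1/3.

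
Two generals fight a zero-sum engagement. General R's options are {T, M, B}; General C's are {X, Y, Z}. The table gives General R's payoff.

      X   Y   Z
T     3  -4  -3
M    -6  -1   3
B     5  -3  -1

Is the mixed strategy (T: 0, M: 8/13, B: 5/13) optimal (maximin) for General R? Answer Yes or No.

Yes

Against X this mix gives (8/13)·(-6) + (5/13)·5 = -23/13.
Against Y this mix gives (8/13)·(-1) + (5/13)·(-3) = -23/13.
Against Z this mix gives (8/13)·3 + (5/13)·(-1) = 19/13.
All of General C's active replies (X, Y) yield -23/13, and no column does worse for General R. The mix makes General C indifferent and guarantees -23/13, so it is optimal.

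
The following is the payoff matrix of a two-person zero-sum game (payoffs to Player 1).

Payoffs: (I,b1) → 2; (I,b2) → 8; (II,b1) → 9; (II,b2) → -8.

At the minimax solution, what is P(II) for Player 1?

Row minima: I → 2, II → -8; maximin = 2.
Column maxima: b1 → 9, b2 → 8; minimax = 8.
2 ≠ 8, so there is no saddle point; optimal play is mixed.
Let Player 1 play I with probability p. Expected payoff against b1: 2p + 9(1−p) = −7p + 9; against b2: 8p + (-8)(1−p) = 16p − 8.
Setting these equal: −7p + 9 = 16p − 8 ⇒ −23p = -17 ⇒ p = 17/23, and the value is (-7)·(17/23) + 9 = 88/23.
For Player 2: with q = P(b1), equating I's and II's payoffs gives −6q + 8 = 17q − 8 ⇒ q = 16/23.

6/23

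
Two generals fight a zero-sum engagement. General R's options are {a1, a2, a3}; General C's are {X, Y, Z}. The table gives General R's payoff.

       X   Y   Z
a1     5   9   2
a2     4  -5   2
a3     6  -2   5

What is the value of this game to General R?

7/2

Row minima: a1 → 2, a2 → -5, a3 → -2; maximin = 2.
Column maxima: X → 6, Y → 9, Z → 5; minimax = 5.
2 ≠ 5, so there is no saddle point; optimal play is mixed.
a2 is strictly dominated by a3, so General R never plays it.
X is strictly dominated by Z (it gives General R strictly more in every row), so General C never plays it.
On the remaining 2×2 (a1, a3 vs Y, Z):
Let General R play a1 with probability p. Expected payoff against Y: 9p + (-2)(1−p) = 11p − 2; against Z: 2p + 5(1−p) = −3p + 5.
Setting these equal: 11p − 2 = −3p + 5 ⇒ 14p = 7 ⇒ p = 1/2, and the value is (11)·(1/2) − 2 = 7/2.
For General C: with q = P(Y), equating a1's and a3's payoffs gives 7q + 2 = −7q + 5 ⇒ q = 3/14.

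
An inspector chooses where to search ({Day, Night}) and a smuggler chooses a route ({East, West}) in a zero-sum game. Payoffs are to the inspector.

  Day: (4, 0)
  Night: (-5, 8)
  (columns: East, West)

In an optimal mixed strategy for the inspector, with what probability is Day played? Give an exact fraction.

Row minima: Day → 0, Night → -5; maximin = 0.
Column maxima: East → 4, West → 8; minimax = 4.
0 ≠ 4, so there is no saddle point; optimal play is mixed.
Let the inspector play Day with probability p. Expected payoff against East: 4p + (-5)(1−p) = 9p − 5; against West: 0p + 8(1−p) = −8p + 8.
Setting these equal: 9p − 5 = −8p + 8 ⇒ 17p = 13 ⇒ p = 13/17, and the value is (9)·(13/17) − 5 = 32/17.
For the smuggler: with q = P(East), equating Day's and Night's payoffs gives 4q = −13q + 8 ⇒ q = 8/17.

13/17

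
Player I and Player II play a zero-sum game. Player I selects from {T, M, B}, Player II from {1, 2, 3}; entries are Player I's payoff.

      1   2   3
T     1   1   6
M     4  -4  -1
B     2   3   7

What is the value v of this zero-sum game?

Row minima: T → 1, M → -4, B → 2; maximin = 2.
Column maxima: 1 → 4, 2 → 3, 3 → 7; minimax = 3.
2 ≠ 3, so there is no saddle point; optimal play is mixed.
T is strictly dominated by B, so Player I never plays it.
3 is strictly dominated by 2 (it gives Player I strictly more in every row), so Player II never plays it.
On the remaining 2×2 (M, B vs 1, 2):
Let Player I play M with probability p. Expected payoff against 1: 4p + 2(1−p) = 2p + 2; against 2: (-4)p + 3(1−p) = −7p + 3.
Setting these equal: 2p + 2 = −7p + 3 ⇒ 9p = 1 ⇒ p = 1/9, and the value is (2)·(1/9) + 2 = 20/9.
For Player II: with q = P(1), equating M's and B's payoffs gives 8q − 4 = −q + 3 ⇒ q = 7/9.

20/9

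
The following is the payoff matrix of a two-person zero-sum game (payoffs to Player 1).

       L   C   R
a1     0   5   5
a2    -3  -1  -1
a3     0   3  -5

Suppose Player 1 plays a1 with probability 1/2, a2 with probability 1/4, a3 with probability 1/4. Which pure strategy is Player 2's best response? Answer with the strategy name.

L

If Player 2 plays L, Player 1's expected payoff is (1/2)·0 + (1/4)·(-3) + (1/4)·0 = -3/4.
If Player 2 plays C, Player 1's expected payoff is (1/2)·5 + (1/4)·(-1) + (1/4)·3 = 3.
If Player 2 plays R, Player 1's expected payoff is (1/2)·5 + (1/4)·(-1) + (1/4)·(-5) = 1.
Player 2 minimizes Player 1's payoff; the smallest is -3/4, so the best response is L.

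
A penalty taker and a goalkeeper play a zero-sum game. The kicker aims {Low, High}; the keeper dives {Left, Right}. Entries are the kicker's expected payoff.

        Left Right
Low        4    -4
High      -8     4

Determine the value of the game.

Row minima: Low → -4, High → -8; maximin = -4.
Column maxima: Left → 4, Right → 4; minimax = 4.
-4 ≠ 4, so there is no saddle point; optimal play is mixed.
Let the kicker play Low with probability p. Expected payoff against Left: 4p + (-8)(1−p) = 12p − 8; against Right: (-4)p + 4(1−p) = −8p + 4.
Setting these equal: 12p − 8 = −8p + 4 ⇒ 20p = 12 ⇒ p = 3/5, and the value is (12)·(3/5) − 8 = -4/5.
For the keeper: with q = P(Left), equating Low's and High's payoffs gives 8q − 4 = −12q + 4 ⇒ q = 2/5.

-4/5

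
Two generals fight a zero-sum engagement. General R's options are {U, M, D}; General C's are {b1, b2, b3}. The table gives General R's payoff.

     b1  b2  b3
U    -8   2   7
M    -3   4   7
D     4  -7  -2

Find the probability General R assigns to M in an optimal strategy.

11/18

Row minima: U → -8, M → -3, D → -7; maximin = -3.
Column maxima: b1 → 4, b2 → 4, b3 → 7; minimax = 4.
-3 ≠ 4, so there is no saddle point; optimal play is mixed.
b3 is strictly dominated by b2 (it gives General R strictly more in every row), so General C never plays it.
With b3 eliminated, U is strictly dominated by M (M gives General R strictly more in every remaining column), so General R never plays it.
On the remaining 2×2 (M, D vs b1, b2):
Let General R play M with probability p. Expected payoff against b1: (-3)p + 4(1−p) = −7p + 4; against b2: 4p + (-7)(1−p) = 11p − 7.
Setting these equal: −7p + 4 = 11p − 7 ⇒ −18p = -11 ⇒ p = 11/18, and the value is (-7)·(11/18) + 4 = -5/18.
For General C: with q = P(b1), equating M's and D's payoffs gives −7q + 4 = 11q − 7 ⇒ q = 11/18.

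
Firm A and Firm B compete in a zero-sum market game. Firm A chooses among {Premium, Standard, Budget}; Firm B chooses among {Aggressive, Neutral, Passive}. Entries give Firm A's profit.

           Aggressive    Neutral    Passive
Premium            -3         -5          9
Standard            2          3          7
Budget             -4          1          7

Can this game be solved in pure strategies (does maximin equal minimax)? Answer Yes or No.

Row minima: Premium → -5, Standard → 2, Budget → -4; maximin = 2.
Column maxima: Aggressive → 2, Neutral → 3, Passive → 9; minimax = 2.
maximin = minimax = 2, so a saddle point exists.

Yes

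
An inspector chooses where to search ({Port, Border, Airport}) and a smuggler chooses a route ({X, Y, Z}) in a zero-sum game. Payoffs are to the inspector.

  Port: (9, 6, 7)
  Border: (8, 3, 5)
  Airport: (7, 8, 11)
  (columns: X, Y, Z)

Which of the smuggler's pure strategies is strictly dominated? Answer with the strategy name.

Y holds the inspector's payoff strictly below Z in every row: 6 < 7, 3 < 5, 8 < 11.
So Z is strictly dominated for the smuggler.

Z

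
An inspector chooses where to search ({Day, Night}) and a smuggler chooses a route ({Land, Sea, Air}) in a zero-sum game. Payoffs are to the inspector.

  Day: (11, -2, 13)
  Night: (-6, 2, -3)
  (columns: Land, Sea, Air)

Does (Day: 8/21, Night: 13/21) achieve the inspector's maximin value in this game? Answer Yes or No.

Against Land this mix gives (8/21)·11 + (13/21)·(-6) = 10/21.
Against Sea this mix gives (8/21)·(-2) + (13/21)·2 = 10/21.
Against Air this mix gives (8/21)·13 + (13/21)·(-3) = 65/21.
All of the smuggler's active replies (Land, Sea) yield 10/21, and no column does worse for the inspector. The mix makes the smuggler indifferent and guarantees 10/21, so it is optimal.

Yes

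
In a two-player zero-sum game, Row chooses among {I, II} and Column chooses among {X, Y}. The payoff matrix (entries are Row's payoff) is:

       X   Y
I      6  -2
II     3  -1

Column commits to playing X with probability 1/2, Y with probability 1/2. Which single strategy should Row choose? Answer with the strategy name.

Expected payoff of I: (1/2)·6 + (1/2)·(-2) = 2.
Expected payoff of II: (1/2)·3 + (1/2)·(-1) = 1.
The largest is 2, so Row's best response is I.

I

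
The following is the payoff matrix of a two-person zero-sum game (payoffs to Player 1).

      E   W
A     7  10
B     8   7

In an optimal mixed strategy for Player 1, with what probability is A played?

Row minima: A → 7, B → 7; maximin = 7.
Column maxima: E → 8, W → 10; minimax = 8.
7 ≠ 8, so there is no saddle point; optimal play is mixed.
Let Player 1 play A with probability p. Expected payoff against E: 7p + 8(1−p) = −p + 8; against W: 10p + 7(1−p) = 3p + 7.
Setting these equal: −p + 8 = 3p + 7 ⇒ −4p = -1 ⇒ p = 1/4, and the value is (-1)·(1/4) + 8 = 31/4.
For Player 2: with q = P(E), equating A's and B's payoffs gives −3q + 10 = q + 7 ⇒ q = 3/4.

1/4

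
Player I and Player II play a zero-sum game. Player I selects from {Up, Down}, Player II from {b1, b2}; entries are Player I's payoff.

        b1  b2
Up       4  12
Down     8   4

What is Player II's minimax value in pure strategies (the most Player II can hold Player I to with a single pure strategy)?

8

Column maxima: b1 → 8, b2 → 12.
The smallest of these is 8.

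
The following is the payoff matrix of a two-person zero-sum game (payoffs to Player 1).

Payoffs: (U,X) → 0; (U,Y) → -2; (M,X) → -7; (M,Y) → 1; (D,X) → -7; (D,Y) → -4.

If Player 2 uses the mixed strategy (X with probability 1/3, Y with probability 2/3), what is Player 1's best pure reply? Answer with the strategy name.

U

Expected payoff of U: (1/3)·0 + (2/3)·(-2) = -4/3.
Expected payoff of M: (1/3)·(-7) + (2/3)·1 = -5/3.
Expected payoff of D: (1/3)·(-7) + (2/3)·(-4) = -5.
The largest is -4/3, so Player 1's best response is U.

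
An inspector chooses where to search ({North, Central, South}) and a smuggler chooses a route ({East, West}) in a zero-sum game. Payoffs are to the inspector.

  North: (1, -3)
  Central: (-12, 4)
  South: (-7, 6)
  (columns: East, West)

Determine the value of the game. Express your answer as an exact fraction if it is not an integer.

Row minima: North → -3, Central → -12, South → -7; maximin = -3.
Column maxima: East → 1, West → 6; minimax = 1.
-3 ≠ 1, so there is no saddle point; optimal play is mixed.
Central is strictly dominated by South, so the inspector never plays it.
On the remaining 2×2 (North, South vs East, West):
Let the inspector play North with probability p. Expected payoff against East: 1p + (-7)(1−p) = 8p − 7; against West: (-3)p + 6(1−p) = −9p + 6.
Setting these equal: 8p − 7 = −9p + 6 ⇒ 17p = 13 ⇒ p = 13/17, and the value is (8)·(13/17) − 7 = -15/17.
For the smuggler: with q = P(East), equating North's and South's payoffs gives 4q − 3 = −13q + 6 ⇒ q = 9/17.

-15/17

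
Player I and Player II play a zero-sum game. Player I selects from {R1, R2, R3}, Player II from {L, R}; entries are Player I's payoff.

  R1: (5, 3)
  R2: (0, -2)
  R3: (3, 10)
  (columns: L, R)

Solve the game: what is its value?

Row minima: R1 → 3, R2 → -2, R3 → 3; maximin = 3.
Column maxima: L → 5, R → 10; minimax = 5.
3 ≠ 5, so there is no saddle point; optimal play is mixed.
R2 is strictly dominated by R1, so Player I never plays it.
On the remaining 2×2 (R1, R3 vs L, R):
Let Player I play R1 with probability p. Expected payoff against L: 5p + 3(1−p) = 2p + 3; against R: 3p + 10(1−p) = −7p + 10.
Setting these equal: 2p + 3 = −7p + 10 ⇒ 9p = 7 ⇒ p = 7/9, and the value is (2)·(7/9) + 3 = 41/9.
For Player II: with q = P(L), equating R1's and R3's payoffs gives 2q + 3 = −7q + 10 ⇒ q = 7/9.

41/9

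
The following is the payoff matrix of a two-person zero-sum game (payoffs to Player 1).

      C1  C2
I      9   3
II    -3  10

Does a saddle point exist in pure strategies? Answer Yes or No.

No

Row minima: I → 3, II → -3; maximin = 3.
Column maxima: C1 → 9, C2 → 10; minimax = 9.
3 ≠ 9, so no pure-strategy equilibrium exists.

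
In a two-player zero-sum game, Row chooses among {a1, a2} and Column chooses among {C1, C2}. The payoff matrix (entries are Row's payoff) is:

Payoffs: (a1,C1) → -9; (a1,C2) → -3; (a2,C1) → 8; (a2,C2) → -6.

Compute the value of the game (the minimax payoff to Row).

Row minima: a1 → -9, a2 → -6; maximin = -6.
Column maxima: C1 → 8, C2 → -3; minimax = -3.
-6 ≠ -3, so there is no saddle point; optimal play is mixed.
Let Row play a1 with probability p. Expected payoff against C1: (-9)p + 8(1−p) = −17p + 8; against C2: (-3)p + (-6)(1−p) = 3p − 6.
Setting these equal: −17p + 8 = 3p − 6 ⇒ −20p = -14 ⇒ p = 7/10, and the value is (-17)·(7/10) + 8 = -39/10.
For Column: with q = P(C1), equating a1's and a2's payoffs gives −6q − 3 = 14q − 6 ⇒ q = 3/20.

-39/10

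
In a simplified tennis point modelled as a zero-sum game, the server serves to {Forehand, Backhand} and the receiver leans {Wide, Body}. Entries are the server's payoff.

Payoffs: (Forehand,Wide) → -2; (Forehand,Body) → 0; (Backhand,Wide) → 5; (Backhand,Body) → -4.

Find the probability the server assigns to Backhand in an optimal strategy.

Row minima: Forehand → -2, Backhand → -4; maximin = -2.
Column maxima: Wide → 5, Body → 0; minimax = 0.
-2 ≠ 0, so there is no saddle point; optimal play is mixed.
Let the server play Forehand with probability p. Expected payoff against Wide: (-2)p + 5(1−p) = −7p + 5; against Body: 0p + (-4)(1−p) = 4p − 4.
Setting these equal: −7p + 5 = 4p − 4 ⇒ −11p = -9 ⇒ p = 9/11, and the value is (-7)·(9/11) + 5 = -8/11.
For the receiver: with q = P(Wide), equating Forehand's and Backhand's payoffs gives −2q = 9q − 4 ⇒ q = 4/11.

2/11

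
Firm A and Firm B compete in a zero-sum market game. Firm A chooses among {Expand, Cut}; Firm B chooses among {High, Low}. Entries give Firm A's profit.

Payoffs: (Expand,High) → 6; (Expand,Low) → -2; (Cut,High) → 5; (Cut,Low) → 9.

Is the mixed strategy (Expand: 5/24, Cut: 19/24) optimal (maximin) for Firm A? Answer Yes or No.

Against High this mix gives (5/24)·6 + (19/24)·5 = 125/24.
Against Low this mix gives (5/24)·(-2) + (19/24)·9 = 161/24.
Firm B will play High, holding Firm A to 125/24. Shifting weight toward the row that does better against High would raise this floor (the equalizing mix achieves 16/3 against both High and Low), so the proposed strategy is not optimal.

No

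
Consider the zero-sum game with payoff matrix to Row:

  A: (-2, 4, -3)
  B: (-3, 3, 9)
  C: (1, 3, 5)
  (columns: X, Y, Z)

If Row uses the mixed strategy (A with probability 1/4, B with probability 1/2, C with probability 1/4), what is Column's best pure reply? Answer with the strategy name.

X

If Column plays X, Row's expected payoff is (1/4)·(-2) + (1/2)·(-3) + (1/4)·1 = -7/4.
If Column plays Y, Row's expected payoff is (1/4)·4 + (1/2)·3 + (1/4)·3 = 13/4.
If Column plays Z, Row's expected payoff is (1/4)·(-3) + (1/2)·9 + (1/4)·5 = 5.
Column minimizes Row's payoff; the smallest is -7/4, so the best response is X.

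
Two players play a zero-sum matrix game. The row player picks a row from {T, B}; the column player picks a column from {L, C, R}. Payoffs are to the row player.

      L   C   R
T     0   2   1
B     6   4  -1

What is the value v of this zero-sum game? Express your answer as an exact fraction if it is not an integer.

3/4

Row minima: T → 0, B → -1; maximin = 0.
Column maxima: L → 6, C → 4, R → 1; minimax = 1.
0 ≠ 1, so there is no saddle point; optimal play is mixed.
C is strictly dominated by R (it gives the row player strictly more in every row), so the column player never plays it.
On the remaining 2×2 (T, B vs L, R):
Let the row player play T with probability p. Expected payoff against L: 0p + 6(1−p) = −6p + 6; against R: 1p + (-1)(1−p) = 2p − 1.
Setting these equal: −6p + 6 = 2p − 1 ⇒ −8p = -7 ⇒ p = 7/8, and the value is (-6)·(7/8) + 6 = 3/4.
For the column player: with q = P(L), equating T's and B's payoffs gives −q + 1 = 7q − 1 ⇒ q = 1/4.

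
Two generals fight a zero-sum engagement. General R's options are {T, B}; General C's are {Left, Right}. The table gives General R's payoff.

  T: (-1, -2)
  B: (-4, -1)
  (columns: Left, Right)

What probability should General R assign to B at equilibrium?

Row minima: T → -2, B → -4; maximin = -2.
Column maxima: Left → -1, Right → -1; minimax = -1.
-2 ≠ -1, so there is no saddle point; optimal play is mixed.
Let General R play T with probability p. Expected payoff against Left: (-1)p + (-4)(1−p) = 3p − 4; against Right: (-2)p + (-1)(1−p) = −p − 1.
Setting these equal: 3p − 4 = −p − 1 ⇒ 4p = 3 ⇒ p = 3/4, and the value is (3)·(3/4) − 4 = -7/4.
For General C: with q = P(Left), equating T's and B's payoffs gives q − 2 = −3q − 1 ⇒ q = 1/4.

1/4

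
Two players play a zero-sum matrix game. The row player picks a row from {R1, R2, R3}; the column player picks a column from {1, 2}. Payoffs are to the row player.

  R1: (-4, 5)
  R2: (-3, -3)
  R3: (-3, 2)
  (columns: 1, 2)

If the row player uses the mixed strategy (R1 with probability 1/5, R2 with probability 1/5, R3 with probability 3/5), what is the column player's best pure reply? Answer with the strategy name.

If the column player plays 1, the row player's expected payoff is (1/5)·(-4) + (1/5)·(-3) + (3/5)·(-3) = -16/5.
If the column player plays 2, the row player's expected payoff is (1/5)·5 + (1/5)·(-3) + (3/5)·2 = 8/5.
The column player minimizes the row player's payoff; the smallest is -16/5, so the best response is 1.

1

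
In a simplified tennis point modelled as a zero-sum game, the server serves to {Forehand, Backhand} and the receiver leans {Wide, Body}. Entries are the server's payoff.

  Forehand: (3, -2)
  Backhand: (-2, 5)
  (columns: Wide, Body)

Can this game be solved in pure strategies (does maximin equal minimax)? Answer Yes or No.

No

Row minima: Forehand → -2, Backhand → -2; maximin = -2.
Column maxima: Wide → 3, Body → 5; minimax = 3.
-2 ≠ 3, so no pure-strategy equilibrium exists.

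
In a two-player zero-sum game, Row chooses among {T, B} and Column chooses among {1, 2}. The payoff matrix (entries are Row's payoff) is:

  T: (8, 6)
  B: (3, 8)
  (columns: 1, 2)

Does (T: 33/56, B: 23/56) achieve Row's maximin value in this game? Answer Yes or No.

No

Against 1 this mix gives (33/56)·8 + (23/56)·3 = 333/56.
Against 2 this mix gives (33/56)·6 + (23/56)·8 = 191/28.
Column will play 1, holding Row to 333/56. Shifting weight toward the row that does better against 1 would raise this floor (the equalizing mix achieves 46/7 against both 1 and 2), so the proposed strategy is not optimal.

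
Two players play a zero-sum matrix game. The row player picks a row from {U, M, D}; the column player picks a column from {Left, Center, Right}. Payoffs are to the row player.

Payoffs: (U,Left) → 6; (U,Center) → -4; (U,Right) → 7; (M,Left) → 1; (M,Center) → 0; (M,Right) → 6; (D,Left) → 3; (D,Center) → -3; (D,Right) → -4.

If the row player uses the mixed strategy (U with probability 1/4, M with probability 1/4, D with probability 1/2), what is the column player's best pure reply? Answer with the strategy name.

Center

If the column player plays Left, the row player's expected payoff is (1/4)·6 + (1/4)·1 + (1/2)·3 = 13/4.
If the column player plays Center, the row player's expected payoff is (1/4)·(-4) + (1/4)·0 + (1/2)·(-3) = -5/2.
If the column player plays Right, the row player's expected payoff is (1/4)·7 + (1/4)·6 + (1/2)·(-4) = 5/4.
The column player minimizes the row player's payoff; the smallest is -5/2, so the best response is Center.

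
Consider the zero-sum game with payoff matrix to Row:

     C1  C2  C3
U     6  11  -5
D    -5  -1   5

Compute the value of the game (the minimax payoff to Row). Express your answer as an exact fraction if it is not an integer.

5/21

Row minima: U → -5, D → -5; maximin = -5.
Column maxima: C1 → 6, C2 → 11, C3 → 5; minimax = 5.
-5 ≠ 5, so there is no saddle point; optimal play is mixed.
C2 is strictly dominated by C1 (it gives Row strictly more in every row), so Column never plays it.
On the remaining 2×2 (U, D vs C1, C3):
Let Row play U with probability p. Expected payoff against C1: 6p + (-5)(1−p) = 11p − 5; against C3: (-5)p + 5(1−p) = −10p + 5.
Setting these equal: 11p − 5 = −10p + 5 ⇒ 21p = 10 ⇒ p = 10/21, and the value is (11)·(10/21) − 5 = 5/21.
For Column: with q = P(C1), equating U's and D's payoffs gives 11q − 5 = −10q + 5 ⇒ q = 10/21.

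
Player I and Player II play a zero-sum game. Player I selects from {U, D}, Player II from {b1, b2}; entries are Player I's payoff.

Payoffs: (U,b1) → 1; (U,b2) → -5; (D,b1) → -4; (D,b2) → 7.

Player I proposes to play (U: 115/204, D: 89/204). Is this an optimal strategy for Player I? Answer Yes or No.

No

Against b1 this mix gives (115/204)·1 + (89/204)·(-4) = -241/204.
Against b2 this mix gives (115/204)·(-5) + (89/204)·7 = 4/17.
Player II will play b1, holding Player I to -241/204. Shifting weight toward the row that does better against b1 would raise this floor (the equalizing mix achieves -13/17 against both b1 and b2), so the proposed strategy is not optimal.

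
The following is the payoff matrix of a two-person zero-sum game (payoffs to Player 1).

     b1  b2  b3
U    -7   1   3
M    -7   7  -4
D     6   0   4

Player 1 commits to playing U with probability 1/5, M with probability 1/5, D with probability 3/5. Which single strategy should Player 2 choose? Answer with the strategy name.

If Player 2 plays b1, Player 1's expected payoff is (1/5)·(-7) + (1/5)·(-7) + (3/5)·6 = 4/5.
If Player 2 plays b2, Player 1's expected payoff is (1/5)·1 + (1/5)·7 + (3/5)·0 = 8/5.
If Player 2 plays b3, Player 1's expected payoff is (1/5)·3 + (1/5)·(-4) + (3/5)·4 = 11/5.
Player 2 minimizes Player 1's payoff; the smallest is 4/5, so the best response is b1.

b1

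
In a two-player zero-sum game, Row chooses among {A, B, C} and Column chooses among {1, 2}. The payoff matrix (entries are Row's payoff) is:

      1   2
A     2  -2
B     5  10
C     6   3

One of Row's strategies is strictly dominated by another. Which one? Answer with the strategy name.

A

B gives a strictly higher payoff than A against every column: 5 > 2, 10 > -2.
So A is strictly dominated and Row never plays it.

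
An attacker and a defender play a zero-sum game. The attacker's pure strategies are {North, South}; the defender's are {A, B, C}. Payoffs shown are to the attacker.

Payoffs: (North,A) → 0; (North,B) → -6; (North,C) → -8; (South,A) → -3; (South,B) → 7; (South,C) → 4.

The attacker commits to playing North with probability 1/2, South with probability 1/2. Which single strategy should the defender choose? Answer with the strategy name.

C

If the defender plays A, the attacker's expected payoff is (1/2)·0 + (1/2)·(-3) = -3/2.
If the defender plays B, the attacker's expected payoff is (1/2)·(-6) + (1/2)·7 = 1/2.
If the defender plays C, the attacker's expected payoff is (1/2)·(-8) + (1/2)·4 = -2.
The defender minimizes the attacker's payoff; the smallest is -2, so the best response is C.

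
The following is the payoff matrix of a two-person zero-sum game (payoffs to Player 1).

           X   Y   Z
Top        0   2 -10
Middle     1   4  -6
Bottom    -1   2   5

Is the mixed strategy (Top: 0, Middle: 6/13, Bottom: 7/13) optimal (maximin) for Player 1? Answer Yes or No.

Yes

Against X this mix gives (6/13)·1 + (7/13)·(-1) = -1/13.
Against Y this mix gives (6/13)·4 + (7/13)·2 = 38/13.
Against Z this mix gives (6/13)·(-6) + (7/13)·5 = -1/13.
All of Player 2's active replies (X, Z) yield -1/13, and no column does worse for Player 1. The mix makes Player 2 indifferent and guarantees -1/13, so it is optimal.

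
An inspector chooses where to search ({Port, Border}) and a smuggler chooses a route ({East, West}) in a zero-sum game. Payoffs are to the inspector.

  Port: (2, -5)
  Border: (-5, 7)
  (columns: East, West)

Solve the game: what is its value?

Row minima: Port → -5, Border → -5; maximin = -5.
Column maxima: East → 2, West → 7; minimax = 2.
-5 ≠ 2, so there is no saddle point; optimal play is mixed.
Let the inspector play Port with probability p. Expected payoff against East: 2p + (-5)(1−p) = 7p − 5; against West: (-5)p + 7(1−p) = −12p + 7.
Setting these equal: 7p − 5 = −12p + 7 ⇒ 19p = 12 ⇒ p = 12/19, and the value is (7)·(12/19) − 5 = -11/19.
For the smuggler: with q = P(East), equating Port's and Border's payoffs gives 7q − 5 = −12q + 7 ⇒ q = 12/19.

-11/19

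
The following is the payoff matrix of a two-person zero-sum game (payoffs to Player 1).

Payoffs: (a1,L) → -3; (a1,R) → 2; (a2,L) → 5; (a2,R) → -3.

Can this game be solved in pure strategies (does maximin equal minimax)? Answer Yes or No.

Row minima: a1 → -3, a2 → -3; maximin = -3.
Column maxima: L → 5, R → 2; minimax = 2.
-3 ≠ 2, so no pure-strategy equilibrium exists.

No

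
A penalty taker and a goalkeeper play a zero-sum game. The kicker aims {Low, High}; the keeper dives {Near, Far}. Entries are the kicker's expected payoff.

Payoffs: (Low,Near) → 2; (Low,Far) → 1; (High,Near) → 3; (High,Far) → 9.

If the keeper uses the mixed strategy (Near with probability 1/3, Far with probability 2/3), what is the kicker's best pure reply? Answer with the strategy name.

Expected payoff of Low: (1/3)·2 + (2/3)·1 = 4/3.
Expected payoff of High: (1/3)·3 + (2/3)·9 = 7.
The largest is 7, so the kicker's best response is High.

High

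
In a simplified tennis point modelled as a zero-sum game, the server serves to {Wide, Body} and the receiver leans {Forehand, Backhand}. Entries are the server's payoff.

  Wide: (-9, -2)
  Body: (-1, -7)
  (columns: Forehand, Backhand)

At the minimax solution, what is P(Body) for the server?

Row minima: Wide → -9, Body → -7; maximin = -7.
Column maxima: Forehand → -1, Backhand → -2; minimax = -2.
-7 ≠ -2, so there is no saddle point; optimal play is mixed.
Let the server play Wide with probability p. Expected payoff against Forehand: (-9)p + (-1)(1−p) = −8p − 1; against Backhand: (-2)p + (-7)(1−p) = 5p − 7.
Setting these equal: −8p − 1 = 5p − 7 ⇒ −13p = -6 ⇒ p = 6/13, and the value is (-8)·(6/13) − 1 = -61/13.
For the receiver: with q = P(Forehand), equating Wide's and Body's payoffs gives −7q − 2 = 6q − 7 ⇒ q = 5/13.

7/13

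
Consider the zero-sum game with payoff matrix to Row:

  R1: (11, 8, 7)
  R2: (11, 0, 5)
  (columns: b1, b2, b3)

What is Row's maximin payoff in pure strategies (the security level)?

7

Row minima: R1 → 7, R2 → 0.
The best of these is 7.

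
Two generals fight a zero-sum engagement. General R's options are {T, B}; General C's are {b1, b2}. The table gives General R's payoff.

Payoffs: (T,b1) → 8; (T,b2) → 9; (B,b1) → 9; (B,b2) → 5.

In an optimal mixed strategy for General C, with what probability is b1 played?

Row minima: T → 8, B → 5; maximin = 8.
Column maxima: b1 → 9, b2 → 9; minimax = 9.
8 ≠ 9, so there is no saddle point; optimal play is mixed.
Let General R play T with probability p. Expected payoff against b1: 8p + 9(1−p) = −p + 9; against b2: 9p + 5(1−p) = 4p + 5.
Setting these equal: −p + 9 = 4p + 5 ⇒ −5p = -4 ⇒ p = 4/5, and the value is (-1)·(4/5) + 9 = 41/5.
For General C: with q = P(b1), equating T's and B's payoffs gives −q + 9 = 4q + 5 ⇒ q = 4/5.

4/5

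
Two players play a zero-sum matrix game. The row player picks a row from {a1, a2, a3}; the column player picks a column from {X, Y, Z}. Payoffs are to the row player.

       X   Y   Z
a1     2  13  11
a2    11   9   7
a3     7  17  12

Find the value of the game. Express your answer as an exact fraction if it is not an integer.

83/9

Row minima: a1 → 2, a2 → 7, a3 → 7; maximin = 7.
Column maxima: X → 11, Y → 17, Z → 12; minimax = 11.
7 ≠ 11, so there is no saddle point; optimal play is mixed.
a1 is strictly dominated by a3, so the row player never plays it.
Y is strictly dominated by Z (it gives the row player strictly more in every row), so the column player never plays it.
On the remaining 2×2 (a2, a3 vs X, Z):
Let the row player play a2 with probability p. Expected payoff against X: 11p + 7(1−p) = 4p + 7; against Z: 7p + 12(1−p) = −5p + 12.
Setting these equal: 4p + 7 = −5p + 12 ⇒ 9p = 5 ⇒ p = 5/9, and the value is (4)·(5/9) + 7 = 83/9.
For the column player: with q = P(X), equating a2's and a3's payoffs gives 4q + 7 = −5q + 12 ⇒ q = 5/9.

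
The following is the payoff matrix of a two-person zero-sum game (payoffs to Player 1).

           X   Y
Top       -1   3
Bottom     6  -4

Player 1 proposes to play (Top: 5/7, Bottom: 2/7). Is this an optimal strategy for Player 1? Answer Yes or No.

Against X this mix gives (5/7)·(-1) + (2/7)·6 = 1.
Against Y this mix gives (5/7)·3 + (2/7)·(-4) = 1.
All of Player 2's active replies (X, Y) yield 1, and no column does worse for Player 1. The mix makes Player 2 indifferent and guarantees 1, so it is optimal.

Yes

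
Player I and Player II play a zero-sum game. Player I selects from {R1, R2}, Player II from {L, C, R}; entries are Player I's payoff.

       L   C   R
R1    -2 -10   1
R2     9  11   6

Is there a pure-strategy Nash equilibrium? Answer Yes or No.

Row minima: R1 → -10, R2 → 6; maximin = 6.
Column maxima: L → 9, C → 11, R → 6; minimax = 6.
maximin = minimax = 6, so a saddle point exists.

Yes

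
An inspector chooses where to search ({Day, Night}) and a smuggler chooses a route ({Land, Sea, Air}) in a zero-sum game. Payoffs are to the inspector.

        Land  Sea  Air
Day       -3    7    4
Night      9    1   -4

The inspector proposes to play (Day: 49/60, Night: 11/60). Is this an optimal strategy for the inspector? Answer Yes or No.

No

Against Land this mix gives (49/60)·(-3) + (11/60)·9 = -4/5.
Against Sea this mix gives (49/60)·7 + (11/60)·1 = 59/10.
Against Air this mix gives (49/60)·4 + (11/60)·(-4) = 38/15.
The smuggler will play Land, holding the inspector to -4/5. Shifting weight toward the row that does better against Land would raise this floor (the equalizing mix achieves 6/5 against both Land and Air), so the proposed strategy is not optimal.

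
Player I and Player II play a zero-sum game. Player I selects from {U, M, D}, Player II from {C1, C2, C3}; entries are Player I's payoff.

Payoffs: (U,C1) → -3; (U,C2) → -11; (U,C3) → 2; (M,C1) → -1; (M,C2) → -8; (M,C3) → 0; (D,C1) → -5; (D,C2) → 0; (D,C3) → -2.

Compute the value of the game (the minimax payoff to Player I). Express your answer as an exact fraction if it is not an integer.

-10/3

Row minima: U → -11, M → -8, D → -5; maximin = -5.
Column maxima: C1 → -1, C2 → 0, C3 → 2; minimax = -1.
-5 ≠ -1, so there is no saddle point; optimal play is mixed.
C3 is strictly dominated by C1 (it gives Player I strictly more in every row), so Player II never plays it.
With C3 eliminated, U is strictly dominated by M (M gives Player I strictly more in every remaining column), so Player I never plays it.
On the remaining 2×2 (M, D vs C1, C2):
Let Player I play M with probability p. Expected payoff against C1: (-1)p + (-5)(1−p) = 4p − 5; against C2: (-8)p + 0(1−p) = −8p.
Setting these equal: 4p − 5 = −8p ⇒ 12p = 5 ⇒ p = 5/12, and the value is (4)·(5/12) − 5 = -10/3.
For Player II: with q = P(C1), equating M's and D's payoffs gives 7q − 8 = −5q ⇒ q = 2/3.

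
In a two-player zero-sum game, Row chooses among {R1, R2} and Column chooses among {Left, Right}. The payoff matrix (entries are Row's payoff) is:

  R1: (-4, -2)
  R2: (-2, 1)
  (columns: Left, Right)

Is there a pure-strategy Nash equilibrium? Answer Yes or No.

Yes

Row minima: R1 → -4, R2 → -2; maximin = -2.
Column maxima: Left → -2, Right → 1; minimax = -2.
maximin = minimax = -2, so a saddle point exists.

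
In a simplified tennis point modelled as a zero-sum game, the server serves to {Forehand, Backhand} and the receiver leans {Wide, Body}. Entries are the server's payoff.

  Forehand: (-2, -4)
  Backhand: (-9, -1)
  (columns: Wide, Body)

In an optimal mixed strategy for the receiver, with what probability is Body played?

Row minima: Forehand → -4, Backhand → -9; maximin = -4.
Column maxima: Wide → -2, Body → -1; minimax = -2.
-4 ≠ -2, so there is no saddle point; optimal play is mixed.
Let the server play Forehand with probability p. Expected payoff against Wide: (-2)p + (-9)(1−p) = 7p − 9; against Body: (-4)p + (-1)(1−p) = −3p − 1.
Setting these equal: 7p − 9 = −3p − 1 ⇒ 10p = 8 ⇒ p = 4/5, and the value is (7)·(4/5) − 9 = -17/5.
For the receiver: with q = P(Wide), equating Forehand's and Backhand's payoffs gives 2q − 4 = −8q − 1 ⇒ q = 3/10.

7/10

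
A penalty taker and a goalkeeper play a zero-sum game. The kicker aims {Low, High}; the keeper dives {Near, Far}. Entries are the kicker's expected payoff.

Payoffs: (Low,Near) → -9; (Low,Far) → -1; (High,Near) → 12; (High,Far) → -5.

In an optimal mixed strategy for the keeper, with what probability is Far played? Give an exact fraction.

Row minima: Low → -9, High → -5; maximin = -5.
Column maxima: Near → 12, Far → -1; minimax = -1.
-5 ≠ -1, so there is no saddle point; optimal play is mixed.
Let the kicker play Low with probability p. Expected payoff against Near: (-9)p + 12(1−p) = −21p + 12; against Far: (-1)p + (-5)(1−p) = 4p − 5.
Setting these equal: −21p + 12 = 4p − 5 ⇒ −25p = -17 ⇒ p = 17/25, and the value is (-21)·(17/25) + 12 = -57/25.
For the keeper: with q = P(Near), equating Low's and High's payoffs gives −8q − 1 = 17q − 5 ⇒ q = 4/25.

21/25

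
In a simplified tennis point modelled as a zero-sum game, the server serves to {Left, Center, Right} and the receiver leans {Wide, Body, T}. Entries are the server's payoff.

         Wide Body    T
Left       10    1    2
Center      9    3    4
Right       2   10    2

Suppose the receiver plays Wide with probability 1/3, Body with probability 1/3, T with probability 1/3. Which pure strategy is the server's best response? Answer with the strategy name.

Center

Expected payoff of Left: (1/3)·10 + (1/3)·1 + (1/3)·2 = 13/3.
Expected payoff of Center: (1/3)·9 + (1/3)·3 + (1/3)·4 = 16/3.
Expected payoff of Right: (1/3)·2 + (1/3)·10 + (1/3)·2 = 14/3.
The largest is 16/3, so the server's best response is Center.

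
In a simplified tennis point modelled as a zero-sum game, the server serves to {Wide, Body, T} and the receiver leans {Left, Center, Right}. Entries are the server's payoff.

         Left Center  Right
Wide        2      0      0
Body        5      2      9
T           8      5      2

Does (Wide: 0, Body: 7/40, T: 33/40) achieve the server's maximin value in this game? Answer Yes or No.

Against Left this mix gives (7/40)·5 + (33/40)·8 = 299/40.
Against Center this mix gives (7/40)·2 + (33/40)·5 = 179/40.
Against Right this mix gives (7/40)·9 + (33/40)·2 = 129/40.
The receiver will play Right, holding the server to 129/40. Shifting weight toward the row that does better against Right would raise this floor (the equalizing mix achieves 41/10 against both Right and Center), so the proposed strategy is not optimal.

No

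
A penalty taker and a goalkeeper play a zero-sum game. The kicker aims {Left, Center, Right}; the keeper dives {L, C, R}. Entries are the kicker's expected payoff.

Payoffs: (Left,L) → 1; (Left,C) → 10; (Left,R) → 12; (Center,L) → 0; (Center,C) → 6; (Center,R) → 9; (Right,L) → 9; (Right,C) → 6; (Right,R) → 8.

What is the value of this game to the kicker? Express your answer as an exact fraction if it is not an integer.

Row minima: Left → 1, Center → 0, Right → 6; maximin = 6.
Column maxima: L → 9, C → 10, R → 12; minimax = 9.
6 ≠ 9, so there is no saddle point; optimal play is mixed.
Center is strictly dominated by Left, so the kicker never plays it.
R is strictly dominated by C (it gives the kicker strictly more in every row), so the keeper never plays it.
On the remaining 2×2 (Left, Right vs L, C):
Let the kicker play Left with probability p. Expected payoff against L: 1p + 9(1−p) = −8p + 9; against C: 10p + 6(1−p) = 4p + 6.
Setting these equal: −8p + 9 = 4p + 6 ⇒ −12p = -3 ⇒ p = 1/4, and the value is (-8)·(1/4) + 9 = 7.
For the keeper: with q = P(L), equating Left's and Right's payoffs gives −9q + 10 = 3q + 6 ⇒ q = 1/3.

7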